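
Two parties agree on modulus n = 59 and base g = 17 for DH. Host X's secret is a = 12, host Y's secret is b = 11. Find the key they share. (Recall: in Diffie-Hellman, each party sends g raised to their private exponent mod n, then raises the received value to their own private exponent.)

4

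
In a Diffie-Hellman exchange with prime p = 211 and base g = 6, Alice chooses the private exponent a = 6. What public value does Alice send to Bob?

25

Public value = 6^6 mod 211.
6^1 ≡ 6 (mod 211)
6^2 = (6^1)^2 ≡ 6^2 = 36 ≡ 36 (mod 211)
6^4 = (6^2)^2 ≡ 36^2 = 1296 ≡ 30 (mod 211)
6^6 = 6^4 · 6^2 ≡ 30 · 36 ≡ 25 (mod 211).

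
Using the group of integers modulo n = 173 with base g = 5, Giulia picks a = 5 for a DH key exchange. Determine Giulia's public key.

11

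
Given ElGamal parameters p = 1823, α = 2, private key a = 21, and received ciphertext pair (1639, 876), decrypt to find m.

19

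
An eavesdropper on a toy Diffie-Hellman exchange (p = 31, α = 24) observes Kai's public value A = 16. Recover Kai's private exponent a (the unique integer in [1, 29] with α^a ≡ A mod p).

12

Try successive powers of 24 modulo 31:
24^1 ≡ 24
24^2 ≡ 18
24^3 ≡ 29
24^4 ≡ 14
24^5 ≡ 26
24^6 ≡ 4
24^7 ≡ 3
24^8 ≡ 10
24^9 ≡ 23
24^10 ≡ 25
24^11 ≡ 11
24^12 ≡ 16
Found: a = 12.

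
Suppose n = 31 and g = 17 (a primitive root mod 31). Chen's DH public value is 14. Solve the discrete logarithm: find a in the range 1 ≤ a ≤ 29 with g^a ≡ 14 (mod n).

16

Try successive powers of 17 modulo 31:
17^1 ≡ 17
17^2 ≡ 10
17^3 ≡ 15
17^4 ≡ 7
17^5 ≡ 26
17^6 ≡ 8
17^7 ≡ 12
17^8 ≡ 18
17^9 ≡ 27
17^10 ≡ 25
17^11 ≡ 22
17^12 ≡ 2
17^13 ≡ 3
17^14 ≡ 20
17^15 ≡ 30
17^16 ≡ 14
Found: a = 16.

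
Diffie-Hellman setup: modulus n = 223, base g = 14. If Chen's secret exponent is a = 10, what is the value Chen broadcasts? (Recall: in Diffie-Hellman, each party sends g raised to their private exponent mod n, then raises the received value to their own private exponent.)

Public value = 14^{10} \pmod{223}.
14^1 ≡ 14 (mod 223)
14^2 = (14^1)^2 ≡ 14^2 = 196 ≡ 196 (mod 223)
14^4 = (14^2)^2 ≡ 196^2 = 38416 ≡ 60 (mod 223)
14^8 = (14^4)^2 ≡ 60^2 = 3600 ≡ 32 (mod 223)
14^10 = 14^8 · 14^2 ≡ 32 · 196 ≡ 28 (mod 223).

28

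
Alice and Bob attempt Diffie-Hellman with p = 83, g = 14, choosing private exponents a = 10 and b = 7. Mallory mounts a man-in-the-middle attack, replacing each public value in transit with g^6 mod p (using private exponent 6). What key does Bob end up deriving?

69

Bob receives Mallory's public value M = 14^6 mod 83 instead of the honest one.
14^1 ≡ 14 (mod 83)
14^2 = (14^1)^2 ≡ 14^2 = 196 ≡ 30 (mod 83)
14^4 = (14^2)^2 ≡ 30^2 = 900 ≡ 70 (mod 83)
14^6 = 14^4 · 14^2 ≡ 70 · 30 ≡ 25 (mod 83).
So M = 25. Bob computes K = M^7 mod 83.
25^1 ≡ 25 (mod 83)
25^2 = (25^1)^2 ≡ 25^2 = 625 ≡ 44 (mod 83)
25^4 = (25^2)^2 ≡ 44^2 = 1936 ≡ 27 (mod 83)
25^7 = 25^4 · 25^2 · 25^1 ≡ 27 · 44 · 25 ≡ 69 (mod 83).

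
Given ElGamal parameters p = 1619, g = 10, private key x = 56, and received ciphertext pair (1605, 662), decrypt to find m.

1153

Shared mask s = c₁^x mod p = 1605^56 mod 1619.
1605^1 ≡ 1605 (mod 1619)
1605^2 = (1605^1)^2 ≡ 1605^2 = 2576025 ≡ 196 (mod 1619)
1605^4 = (1605^2)^2 ≡ 196^2 = 38416 ≡ 1179 (mod 1619)
1605^8 = (1605^4)^2 ≡ 1179^2 = 1390041 ≡ 939 (mod 1619)
1605^16 = (1605^8)^2 ≡ 939^2 = 881721 ≡ 985 (mod 1619)
1605^32 = (1605^16)^2 ≡ 985^2 = 970225 ≡ 444 (mod 1619)
1605^56 = 1605^32 · 1605^16 · 1605^8 ≡ 444 · 985 · 939 ≡ 1291 (mod 1619).
So s = 1291; s⁻¹ ≡ 1002 (mod 1619).
m = c₂ · s⁻¹ mod 1619 = 662 · 1002 mod 1619 = 1153.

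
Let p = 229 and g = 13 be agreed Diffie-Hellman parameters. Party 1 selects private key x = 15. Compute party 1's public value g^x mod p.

Public value = 13^15 mod 229.
13^1 ≡ 13 (mod 229)
13^2 = (13^1)^2 ≡ 13^2 = 169 ≡ 169 (mod 229)
13^4 = (13^2)^2 ≡ 169^2 = 28561 ≡ 165 (mod 229)
13^8 = (13^4)^2 ≡ 165^2 = 27225 ≡ 203 (mod 229)
13^15 = 13^8 · 13^4 · 13^2 · 13^1 ≡ 203 · 165 · 169 · 13 ≡ 52 (mod 229).

52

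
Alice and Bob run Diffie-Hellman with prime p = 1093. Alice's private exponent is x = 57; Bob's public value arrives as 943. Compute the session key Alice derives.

Shared key K = 943^57 mod 1093.
943^1 ≡ 943 (mod 1093)
943^2 = (943^1)^2 ≡ 943^2 = 889249 ≡ 640 (mod 1093)
943^4 = (943^2)^2 ≡ 640^2 = 409600 ≡ 818 (mod 1093)
943^8 = (943^4)^2 ≡ 818^2 = 669124 ≡ 208 (mod 1093)
943^16 = (943^8)^2 ≡ 208^2 = 43264 ≡ 637 (mod 1093)
943^32 = (943^16)^2 ≡ 637^2 = 405769 ≡ 266 (mod 1093)
943^57 = 943^32 · 943^16 · 943^8 · 943^1 ≡ 266 · 637 · 208 · 943 ≡ 303 (mod 1093).

303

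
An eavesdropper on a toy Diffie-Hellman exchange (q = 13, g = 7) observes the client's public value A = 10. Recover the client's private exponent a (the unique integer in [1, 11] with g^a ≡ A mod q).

2

Try successive powers of 7 modulo 13:
7^1 ≡ 7
7^2 ≡ 10
Found: a = 2.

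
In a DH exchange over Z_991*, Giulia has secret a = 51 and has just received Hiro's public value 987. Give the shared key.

337

Shared key K = 987^51 mod 991.
987^1 ≡ 987 (mod 991)
987^2 = (987^1)^2 ≡ 987^2 = 974169 ≡ 16 (mod 991)
987^4 = (987^2)^2 ≡ 16^2 = 256 ≡ 256 (mod 991)
987^8 = (987^4)^2 ≡ 256^2 = 65536 ≡ 130 (mod 991)
987^16 = (987^8)^2 ≡ 130^2 = 16900 ≡ 53 (mod 991)
987^32 = (987^16)^2 ≡ 53^2 = 2809 ≡ 827 (mod 991)
987^51 = 987^32 · 987^16 · 987^2 · 987^1 ≡ 827 · 53 · 16 · 987 ≡ 337 (mod 991).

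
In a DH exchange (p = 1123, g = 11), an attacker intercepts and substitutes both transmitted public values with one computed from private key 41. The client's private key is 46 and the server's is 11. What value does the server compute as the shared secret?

967

The server receives an attacker's public value M = 11^41 mod 1123 instead of the honest one.
11^1 ≡ 11 (mod 1123)
11^2 = (11^1)^2 ≡ 11^2 = 121 ≡ 121 (mod 1123)
11^4 = (11^2)^2 ≡ 121^2 = 14641 ≡ 42 (mod 1123)
11^8 = (11^4)^2 ≡ 42^2 = 1764 ≡ 641 (mod 1123)
11^16 = (11^8)^2 ≡ 641^2 = 410881 ≡ 986 (mod 1123)
11^32 = (11^16)^2 ≡ 986^2 = 972196 ≡ 801 (mod 1123)
11^41 = 11^32 · 11^8 · 11^1 ≡ 801 · 641 · 11 ≡ 284 (mod 1123).
So M = 284. The server computes K = M^11 mod 1123.
284^1 ≡ 284 (mod 1123)
284^2 = (284^1)^2 ≡ 284^2 = 80656 ≡ 923 (mod 1123)
284^4 = (284^2)^2 ≡ 923^2 = 851929 ≡ 695 (mod 1123)
284^8 = (284^4)^2 ≡ 695^2 = 483025 ≡ 135 (mod 1123)
284^11 = 284^8 · 284^2 · 284^1 ≡ 135 · 923 · 284 ≡ 967 (mod 1123).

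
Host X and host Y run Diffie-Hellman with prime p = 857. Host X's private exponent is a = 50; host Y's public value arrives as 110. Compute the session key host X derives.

Shared key K = 110^50 mod 857.
110^1 ≡ 110 (mod 857)
110^2 = (110^1)^2 ≡ 110^2 = 12100 ≡ 102 (mod 857)
110^4 = (110^2)^2 ≡ 102^2 = 10404 ≡ 120 (mod 857)
110^8 = (110^4)^2 ≡ 120^2 = 14400 ≡ 688 (mod 857)
110^16 = (110^8)^2 ≡ 688^2 = 473344 ≡ 280 (mod 857)
110^32 = (110^16)^2 ≡ 280^2 = 78400 ≡ 413 (mod 857)
110^50 = 110^32 · 110^16 · 110^2 ≡ 413 · 280 · 102 ≡ 389 (mod 857).

389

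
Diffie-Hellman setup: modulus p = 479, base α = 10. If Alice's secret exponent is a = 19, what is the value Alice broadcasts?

Public value = 10^{19} \pmod{479}.
10^1 ≡ 10 (mod 479)
10^2 = (10^1)^2 ≡ 10^2 = 100 ≡ 100 (mod 479)
10^4 = (10^2)^2 ≡ 100^2 = 10000 ≡ 420 (mod 479)
10^8 = (10^4)^2 ≡ 420^2 = 176400 ≡ 128 (mod 479)
10^16 = (10^8)^2 ≡ 128^2 = 16384 ≡ 98 (mod 479)
10^19 = 10^16 · 10^2 · 10^1 ≡ 98 · 100 · 10 ≡ 284 (mod 479).

284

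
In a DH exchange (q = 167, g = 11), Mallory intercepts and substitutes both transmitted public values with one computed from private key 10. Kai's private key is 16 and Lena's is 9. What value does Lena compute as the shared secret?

Lena receives Mallory's public value M = 11^10 mod 167 instead of the honest one.
11^1 ≡ 11 (mod 167)
11^2 = (11^1)^2 ≡ 11^2 = 121 ≡ 121 (mod 167)
11^4 = (11^2)^2 ≡ 121^2 = 14641 ≡ 112 (mod 167)
11^8 = (11^4)^2 ≡ 112^2 = 12544 ≡ 19 (mod 167)
11^10 = 11^8 · 11^2 ≡ 19 · 121 ≡ 128 (mod 167).
So M = 128. Lena computes K = M^9 mod 167.
128^1 ≡ 128 (mod 167)
128^2 = (128^1)^2 ≡ 128^2 = 16384 ≡ 18 (mod 167)
128^4 = (128^2)^2 ≡ 18^2 = 324 ≡ 157 (mod 167)
128^8 = (128^4)^2 ≡ 157^2 = 24649 ≡ 100 (mod 167)
128^9 = 128^8 · 128^1 ≡ 100 · 128 ≡ 108 (mod 167).

108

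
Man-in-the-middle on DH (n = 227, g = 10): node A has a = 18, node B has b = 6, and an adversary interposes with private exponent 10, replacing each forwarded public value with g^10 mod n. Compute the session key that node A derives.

Node A receives an adversary's public value M = 10^10 mod 227 instead of the honest one.
10^1 ≡ 10 (mod 227)
10^2 = (10^1)^2 ≡ 10^2 = 100 ≡ 100 (mod 227)
10^4 = (10^2)^2 ≡ 100^2 = 10000 ≡ 12 (mod 227)
10^8 = (10^4)^2 ≡ 12^2 = 144 ≡ 144 (mod 227)
10^10 = 10^8 · 10^2 ≡ 144 · 100 ≡ 99 (mod 227).
So M = 99. Node A computes K = M^18 mod 227.
99^1 ≡ 99 (mod 227)
99^2 = (99^1)^2 ≡ 99^2 = 9801 ≡ 40 (mod 227)
99^4 = (99^2)^2 ≡ 40^2 = 1600 ≡ 11 (mod 227)
99^8 = (99^4)^2 ≡ 11^2 = 121 ≡ 121 (mod 227)
99^16 = (99^8)^2 ≡ 121^2 = 14641 ≡ 113 (mod 227)
99^18 = 99^16 · 99^2 ≡ 113 · 40 ≡ 207 (mod 227).

207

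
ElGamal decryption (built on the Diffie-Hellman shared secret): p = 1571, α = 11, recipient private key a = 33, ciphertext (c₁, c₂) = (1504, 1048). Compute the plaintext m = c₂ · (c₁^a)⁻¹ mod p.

Shared mask s = c₁^a mod p = 1504^33 mod 1571.
1504^1 ≡ 1504 (mod 1571)
1504^2 = (1504^1)^2 ≡ 1504^2 = 2262016 ≡ 1347 (mod 1571)
1504^4 = (1504^2)^2 ≡ 1347^2 = 1814409 ≡ 1475 (mod 1571)
1504^8 = (1504^4)^2 ≡ 1475^2 = 2175625 ≡ 1361 (mod 1571)
1504^16 = (1504^8)^2 ≡ 1361^2 = 1852321 ≡ 112 (mod 1571)
1504^32 = (1504^16)^2 ≡ 112^2 = 12544 ≡ 1547 (mod 1571)
1504^33 = 1504^32 · 1504^1 ≡ 1547 · 1504 ≡ 37 (mod 1571).
So s = 37; s⁻¹ ≡ 552 (mod 1571).
m = c₂ · s⁻¹ mod 1571 = 1048 · 552 mod 1571 = 368.

368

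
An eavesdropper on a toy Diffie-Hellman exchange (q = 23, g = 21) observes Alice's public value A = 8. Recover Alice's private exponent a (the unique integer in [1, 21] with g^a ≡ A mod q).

14

Try successive powers of 21 modulo 23:
21^1 ≡ 21
21^2 ≡ 4
21^3 ≡ 15
21^4 ≡ 16
21^5 ≡ 14
21^6 ≡ 18
21^7 ≡ 10
21^8 ≡ 3
21^9 ≡ 17
21^10 ≡ 12
21^11 ≡ 22
21^12 ≡ 2
21^13 ≡ 19
21^14 ≡ 8
Found: a = 14.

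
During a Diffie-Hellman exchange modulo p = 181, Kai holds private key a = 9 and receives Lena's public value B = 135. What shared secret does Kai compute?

59

Shared key K = 135^9 mod 181.
135^1 ≡ 135 (mod 181)
135^2 = (135^1)^2 ≡ 135^2 = 18225 ≡ 125 (mod 181)
135^4 = (135^2)^2 ≡ 125^2 = 15625 ≡ 59 (mod 181)
135^8 = (135^4)^2 ≡ 59^2 = 3481 ≡ 42 (mod 181)
135^9 = 135^8 · 135^1 ≡ 42 · 135 ≡ 59 (mod 181).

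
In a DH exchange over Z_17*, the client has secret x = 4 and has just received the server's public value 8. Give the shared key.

16

Shared key K = 8^4 mod 17.
8^1 ≡ 8 (mod 17)
8^2 = (8^1)^2 ≡ 8^2 = 64 ≡ 13 (mod 17)
8^4 = (8^2)^2 ≡ 13^2 = 169 ≡ 16 (mod 17)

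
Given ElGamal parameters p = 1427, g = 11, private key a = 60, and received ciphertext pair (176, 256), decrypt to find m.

1409

Shared mask s = c₁^a mod p = 176^60 mod 1427.
176^1 ≡ 176 (mod 1427)
176^2 = (176^1)^2 ≡ 176^2 = 30976 ≡ 1009 (mod 1427)
176^4 = (176^2)^2 ≡ 1009^2 = 1018081 ≡ 630 (mod 1427)
176^8 = (176^4)^2 ≡ 630^2 = 396900 ≡ 194 (mod 1427)
176^16 = (176^8)^2 ≡ 194^2 = 37636 ≡ 534 (mod 1427)
176^32 = (176^16)^2 ≡ 534^2 = 285156 ≡ 1183 (mod 1427)
176^60 = 176^32 · 176^16 · 176^8 · 176^4 ≡ 1183 · 534 · 194 · 630 ≡ 620 (mod 1427).
So s = 620; s⁻¹ ≡ 1282 (mod 1427).
m = c₂ · s⁻¹ mod 1427 = 256 · 1282 mod 1427 = 1409.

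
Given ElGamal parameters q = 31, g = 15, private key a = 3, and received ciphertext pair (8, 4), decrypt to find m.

8

Shared mask s = c₁^a mod q = 8^3 mod 31.
8^1 ≡ 8 (mod 31)
8^2 = (8^1)^2 ≡ 8^2 = 64 ≡ 2 (mod 31)
8^3 = 8^2 · 8^1 ≡ 2 · 8 ≡ 16 (mod 31).
So s = 16; s⁻¹ ≡ 2 (mod 31).
m = c₂ · s⁻¹ mod 31 = 4 · 2 mod 31 = 8.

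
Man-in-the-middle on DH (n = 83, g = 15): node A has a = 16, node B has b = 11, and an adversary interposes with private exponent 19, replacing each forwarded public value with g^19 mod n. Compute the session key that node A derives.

4

Node A receives an adversary's public value M = 15^19 mod 83 instead of the honest one.
15^1 ≡ 15 (mod 83)
15^2 = (15^1)^2 ≡ 15^2 = 225 ≡ 59 (mod 83)
15^4 = (15^2)^2 ≡ 59^2 = 3481 ≡ 78 (mod 83)
15^8 = (15^4)^2 ≡ 78^2 = 6084 ≡ 25 (mod 83)
15^16 = (15^8)^2 ≡ 25^2 = 625 ≡ 44 (mod 83)
15^19 = 15^16 · 15^2 · 15^1 ≡ 44 · 59 · 15 ≡ 13 (mod 83).
So M = 13. Node A computes K = M^16 mod 83.
13^1 ≡ 13 (mod 83)
13^2 = (13^1)^2 ≡ 13^2 = 169 ≡ 3 (mod 83)
13^4 = (13^2)^2 ≡ 3^2 = 9 ≡ 9 (mod 83)
13^8 = (13^4)^2 ≡ 9^2 = 81 ≡ 81 (mod 83)
13^16 = (13^8)^2 ≡ 81^2 = 6561 ≡ 4 (mod 83)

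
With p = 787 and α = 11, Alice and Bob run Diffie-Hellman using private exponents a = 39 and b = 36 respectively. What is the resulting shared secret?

455

Alice sends A = α^a mod p = 11^39 mod 787.
11^1 ≡ 11 (mod 787)
11^2 = (11^1)^2 ≡ 11^2 = 121 ≡ 121 (mod 787)
11^4 = (11^2)^2 ≡ 121^2 = 14641 ≡ 475 (mod 787)
11^8 = (11^4)^2 ≡ 475^2 = 225625 ≡ 543 (mod 787)
11^16 = (11^8)^2 ≡ 543^2 = 294849 ≡ 511 (mod 787)
11^32 = (11^16)^2 ≡ 511^2 = 261121 ≡ 624 (mod 787)
11^39 = 11^32 · 11^4 · 11^2 · 11^1 ≡ 624 · 475 · 121 · 11 ≡ 253 (mod 787).
So A = 253. Bob then computes K = A^b mod p = 253^36 mod 787.
253^1 ≡ 253 (mod 787)
253^2 = (253^1)^2 ≡ 253^2 = 64009 ≡ 262 (mod 787)
253^4 = (253^2)^2 ≡ 262^2 = 68644 ≡ 175 (mod 787)
253^8 = (253^4)^2 ≡ 175^2 = 30625 ≡ 719 (mod 787)
253^16 = (253^8)^2 ≡ 719^2 = 516961 ≡ 689 (mod 787)
253^32 = (253^16)^2 ≡ 689^2 = 474721 ≡ 160 (mod 787)
253^36 = 253^32 · 253^4 ≡ 160 · 175 ≡ 455 (mod 787).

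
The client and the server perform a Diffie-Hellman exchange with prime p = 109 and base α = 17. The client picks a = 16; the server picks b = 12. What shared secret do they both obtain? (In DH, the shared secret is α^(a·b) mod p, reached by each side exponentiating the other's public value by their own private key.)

The client sends A = α^a mod p = 17^16 mod 109.
17^1 ≡ 17 (mod 109)
17^2 = (17^1)^2 ≡ 17^2 = 289 ≡ 71 (mod 109)
17^4 = (17^2)^2 ≡ 71^2 = 5041 ≡ 27 (mod 109)
17^8 = (17^4)^2 ≡ 27^2 = 729 ≡ 75 (mod 109)
17^16 = (17^8)^2 ≡ 75^2 = 5625 ≡ 66 (mod 109)
So A = 66. The server then computes K = A^b mod p = 66^12 mod 109.
66^1 ≡ 66 (mod 109)
66^2 = (66^1)^2 ≡ 66^2 = 4356 ≡ 105 (mod 109)
66^4 = (66^2)^2 ≡ 105^2 = 11025 ≡ 16 (mod 109)
66^8 = (66^4)^2 ≡ 16^2 = 256 ≡ 38 (mod 109)
66^12 = 66^8 · 66^4 ≡ 38 · 16 ≡ 63 (mod 109).

63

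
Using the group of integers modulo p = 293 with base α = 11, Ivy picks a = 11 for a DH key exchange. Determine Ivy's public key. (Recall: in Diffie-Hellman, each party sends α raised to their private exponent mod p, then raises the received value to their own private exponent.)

280

Public value = 11^11 mod 293.
11^1 ≡ 11 (mod 293)
11^2 = (11^1)^2 ≡ 11^2 = 121 ≡ 121 (mod 293)
11^4 = (11^2)^2 ≡ 121^2 = 14641 ≡ 284 (mod 293)
11^8 = (11^4)^2 ≡ 284^2 = 80656 ≡ 81 (mod 293)
11^11 = 11^8 · 11^2 · 11^1 ≡ 81 · 121 · 11 ≡ 280 (mod 293).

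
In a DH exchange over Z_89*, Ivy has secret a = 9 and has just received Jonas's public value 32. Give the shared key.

2

Shared key K = 32^9 mod 89.
32^1 ≡ 32 (mod 89)
32^2 = (32^1)^2 ≡ 32^2 = 1024 ≡ 45 (mod 89)
32^4 = (32^2)^2 ≡ 45^2 = 2025 ≡ 67 (mod 89)
32^8 = (32^4)^2 ≡ 67^2 = 4489 ≡ 39 (mod 89)
32^9 = 32^8 · 32^1 ≡ 39 · 32 ≡ 2 (mod 89).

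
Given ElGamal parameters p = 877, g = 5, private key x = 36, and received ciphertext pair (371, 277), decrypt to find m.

Shared mask s = c₁^x mod p = 371^36 mod 877.
371^1 ≡ 371 (mod 877)
371^2 = (371^1)^2 ≡ 371^2 = 137641 ≡ 829 (mod 877)
371^4 = (371^2)^2 ≡ 829^2 = 687241 ≡ 550 (mod 877)
371^8 = (371^4)^2 ≡ 550^2 = 302500 ≡ 812 (mod 877)
371^16 = (371^8)^2 ≡ 812^2 = 659344 ≡ 717 (mod 877)
371^32 = (371^16)^2 ≡ 717^2 = 514089 ≡ 167 (mod 877)
371^36 = 371^32 · 371^4 ≡ 167 · 550 ≡ 642 (mod 877).
So s = 642; s⁻¹ ≡ 515 (mod 877).
m = c₂ · s⁻¹ mod 877 = 277 · 515 mod 877 = 581.

581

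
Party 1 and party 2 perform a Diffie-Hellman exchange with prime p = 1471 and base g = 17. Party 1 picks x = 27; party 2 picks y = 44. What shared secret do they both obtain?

Party 1 sends A = g^x mod p = 17^27 mod 1471.
17^1 ≡ 17 (mod 1471)
17^2 = (17^1)^2 ≡ 17^2 = 289 ≡ 289 (mod 1471)
17^4 = (17^2)^2 ≡ 289^2 = 83521 ≡ 1145 (mod 1471)
17^8 = (17^4)^2 ≡ 1145^2 = 1311025 ≡ 364 (mod 1471)
17^16 = (17^8)^2 ≡ 364^2 = 132496 ≡ 106 (mod 1471)
17^27 = 17^16 · 17^8 · 17^2 · 17^1 ≡ 106 · 364 · 289 · 17 ≡ 1306 (mod 1471).
So A = 1306. Party 2 then computes K = A^y mod p = 1306^44 mod 1471.
1306^1 ≡ 1306 (mod 1471)
1306^2 = (1306^1)^2 ≡ 1306^2 = 1705636 ≡ 747 (mod 1471)
1306^4 = (1306^2)^2 ≡ 747^2 = 558009 ≡ 500 (mod 1471)
1306^8 = (1306^4)^2 ≡ 500^2 = 250000 ≡ 1401 (mod 1471)
1306^16 = (1306^8)^2 ≡ 1401^2 = 1962801 ≡ 487 (mod 1471)
1306^32 = (1306^16)^2 ≡ 487^2 = 237169 ≡ 338 (mod 1471)
1306^44 = 1306^32 · 1306^8 · 1306^4 ≡ 338 · 1401 · 500 ≡ 1253 (mod 1471).

1253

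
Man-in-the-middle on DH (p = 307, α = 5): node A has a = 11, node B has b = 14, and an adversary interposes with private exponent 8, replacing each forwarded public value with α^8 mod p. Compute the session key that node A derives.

Node A receives an adversary's public value M = 5^8 mod 307 instead of the honest one.
5^1 ≡ 5 (mod 307)
5^2 = (5^1)^2 ≡ 5^2 = 25 ≡ 25 (mod 307)
5^4 = (5^2)^2 ≡ 25^2 = 625 ≡ 11 (mod 307)
5^8 = (5^4)^2 ≡ 11^2 = 121 ≡ 121 (mod 307)
So M = 121. Node A computes K = M^11 mod 307.
121^1 ≡ 121 (mod 307)
121^2 = (121^1)^2 ≡ 121^2 = 14641 ≡ 212 (mod 307)
121^4 = (121^2)^2 ≡ 212^2 = 44944 ≡ 122 (mod 307)
121^8 = (121^4)^2 ≡ 122^2 = 14884 ≡ 148 (mod 307)
121^11 = 121^8 · 121^2 · 121^1 ≡ 148 · 212 · 121 ≡ 134 (mod 307).

134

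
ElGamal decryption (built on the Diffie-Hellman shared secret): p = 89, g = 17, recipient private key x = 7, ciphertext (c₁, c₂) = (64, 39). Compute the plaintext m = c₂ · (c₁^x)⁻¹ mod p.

67

Shared mask s = c₁^x mod p = 64^7 mod 89.
64^1 ≡ 64 (mod 89)
64^2 = (64^1)^2 ≡ 64^2 = 4096 ≡ 2 (mod 89)
64^4 = (64^2)^2 ≡ 2^2 = 4 ≡ 4 (mod 89)
64^7 = 64^4 · 64^2 · 64^1 ≡ 4 · 2 · 64 ≡ 67 (mod 89).
So s = 67; s⁻¹ ≡ 4 (mod 89).
m = c₂ · s⁻¹ mod 89 = 39 · 4 mod 89 = 67.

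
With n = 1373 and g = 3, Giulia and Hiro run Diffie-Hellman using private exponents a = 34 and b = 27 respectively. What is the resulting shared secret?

527

Hiro sends B = g^b mod n = 3^27 mod 1373.
3^1 ≡ 3 (mod 1373)
3^2 = (3^1)^2 ≡ 3^2 = 9 ≡ 9 (mod 1373)
3^4 = (3^2)^2 ≡ 9^2 = 81 ≡ 81 (mod 1373)
3^8 = (3^4)^2 ≡ 81^2 = 6561 ≡ 1069 (mod 1373)
3^16 = (3^8)^2 ≡ 1069^2 = 1142761 ≡ 425 (mod 1373)
3^27 = 3^16 · 3^8 · 3^2 · 3^1 ≡ 425 · 1069 · 9 · 3 ≡ 393 (mod 1373).
So B = 393. Giulia then computes K = B^a mod n = 393^34 mod 1373.
393^1 ≡ 393 (mod 1373)
393^2 = (393^1)^2 ≡ 393^2 = 154449 ≡ 673 (mod 1373)
393^4 = (393^2)^2 ≡ 673^2 = 452929 ≡ 1212 (mod 1373)
393^8 = (393^4)^2 ≡ 1212^2 = 1468944 ≡ 1207 (mod 1373)
393^16 = (393^8)^2 ≡ 1207^2 = 1456849 ≡ 96 (mod 1373)
393^32 = (393^16)^2 ≡ 96^2 = 9216 ≡ 978 (mod 1373)
393^34 = 393^32 · 393^2 ≡ 978 · 673 ≡ 527 (mod 1373).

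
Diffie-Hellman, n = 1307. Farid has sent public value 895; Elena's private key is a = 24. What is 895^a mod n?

133

Shared key K = 895^24 mod 1307.
895^1 ≡ 895 (mod 1307)
895^2 = (895^1)^2 ≡ 895^2 = 801025 ≡ 1141 (mod 1307)
895^4 = (895^2)^2 ≡ 1141^2 = 1301881 ≡ 109 (mod 1307)
895^8 = (895^4)^2 ≡ 109^2 = 11881 ≡ 118 (mod 1307)
895^16 = (895^8)^2 ≡ 118^2 = 13924 ≡ 854 (mod 1307)
895^24 = 895^16 · 895^8 ≡ 854 · 118 ≡ 133 (mod 1307).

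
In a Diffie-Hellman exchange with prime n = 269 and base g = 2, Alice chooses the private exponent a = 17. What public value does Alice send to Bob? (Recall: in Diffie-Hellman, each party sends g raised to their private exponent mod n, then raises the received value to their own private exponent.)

Public value = 2^17 (mod 269).
2^1 ≡ 2 (mod 269)
2^2 = (2^1)^2 ≡ 2^2 = 4 ≡ 4 (mod 269)
2^4 = (2^2)^2 ≡ 4^2 = 16 ≡ 16 (mod 269)
2^8 = (2^4)^2 ≡ 16^2 = 256 ≡ 256 (mod 269)
2^16 = (2^8)^2 ≡ 256^2 = 65536 ≡ 169 (mod 269)
2^17 = 2^16 · 2^1 ≡ 169 · 2 ≡ 69 (mod 269).

69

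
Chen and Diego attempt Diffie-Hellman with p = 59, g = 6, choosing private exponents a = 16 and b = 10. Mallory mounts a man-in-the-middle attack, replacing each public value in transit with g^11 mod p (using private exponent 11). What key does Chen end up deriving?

36

Chen receives Mallory's public value M = 6^11 mod 59 instead of the honest one.
6^1 ≡ 6 (mod 59)
6^2 = (6^1)^2 ≡ 6^2 = 36 ≡ 36 (mod 59)
6^4 = (6^2)^2 ≡ 36^2 = 1296 ≡ 57 (mod 59)
6^8 = (6^4)^2 ≡ 57^2 = 3249 ≡ 4 (mod 59)
6^11 = 6^8 · 6^2 · 6^1 ≡ 4 · 36 · 6 ≡ 38 (mod 59).
So M = 38. Chen computes K = M^16 mod 59.
38^1 ≡ 38 (mod 59)
38^2 = (38^1)^2 ≡ 38^2 = 1444 ≡ 28 (mod 59)
38^4 = (38^2)^2 ≡ 28^2 = 784 ≡ 17 (mod 59)
38^8 = (38^4)^2 ≡ 17^2 = 289 ≡ 53 (mod 59)
38^16 = (38^8)^2 ≡ 53^2 = 2809 ≡ 36 (mod 59)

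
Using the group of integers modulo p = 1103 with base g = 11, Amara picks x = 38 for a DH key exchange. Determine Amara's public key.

Public value = 11^38 (mod 1103).
11^1 ≡ 11 (mod 1103)
11^2 = (11^1)^2 ≡ 11^2 = 121 ≡ 121 (mod 1103)
11^4 = (11^2)^2 ≡ 121^2 = 14641 ≡ 302 (mod 1103)
11^8 = (11^4)^2 ≡ 302^2 = 91204 ≡ 758 (mod 1103)
11^16 = (11^8)^2 ≡ 758^2 = 574564 ≡ 1004 (mod 1103)
11^32 = (11^16)^2 ≡ 1004^2 = 1008016 ≡ 977 (mod 1103)
11^38 = 11^32 · 11^4 · 11^2 ≡ 977 · 302 · 121 ≡ 733 (mod 1103).

733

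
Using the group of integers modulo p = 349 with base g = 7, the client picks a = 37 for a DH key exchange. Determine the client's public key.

242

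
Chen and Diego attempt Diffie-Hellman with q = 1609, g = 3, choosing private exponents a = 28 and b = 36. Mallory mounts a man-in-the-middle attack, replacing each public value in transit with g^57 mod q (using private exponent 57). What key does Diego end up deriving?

Diego receives Mallory's public value M = 3^57 mod 1609 instead of the honest one.
3^1 ≡ 3 (mod 1609)
3^2 = (3^1)^2 ≡ 3^2 = 9 ≡ 9 (mod 1609)
3^4 = (3^2)^2 ≡ 9^2 = 81 ≡ 81 (mod 1609)
3^8 = (3^4)^2 ≡ 81^2 = 6561 ≡ 125 (mod 1609)
3^16 = (3^8)^2 ≡ 125^2 = 15625 ≡ 1144 (mod 1609)
3^32 = (3^16)^2 ≡ 1144^2 = 1308736 ≡ 619 (mod 1609)
3^57 = 3^32 · 3^16 · 3^8 · 3^1 ≡ 619 · 1144 · 125 · 3 ≡ 31 (mod 1609).
So M = 31. Diego computes K = M^36 mod 1609.
31^1 ≡ 31 (mod 1609)
31^2 = (31^1)^2 ≡ 31^2 = 961 ≡ 961 (mod 1609)
31^4 = (31^2)^2 ≡ 961^2 = 923521 ≡ 1564 (mod 1609)
31^8 = (31^4)^2 ≡ 1564^2 = 2446096 ≡ 416 (mod 1609)
31^16 = (31^8)^2 ≡ 416^2 = 173056 ≡ 893 (mod 1609)
31^32 = (31^16)^2 ≡ 893^2 = 797449 ≡ 994 (mod 1609)
31^36 = 31^32 · 31^4 ≡ 994 · 1564 ≡ 322 (mod 1609).

322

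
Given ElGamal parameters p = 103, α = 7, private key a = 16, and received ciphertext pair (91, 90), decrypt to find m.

84

Shared mask s = c₁^a mod p = 91^16 mod 103.
91^1 ≡ 91 (mod 103)
91^2 = (91^1)^2 ≡ 91^2 = 8281 ≡ 41 (mod 103)
91^4 = (91^2)^2 ≡ 41^2 = 1681 ≡ 33 (mod 103)
91^8 = (91^4)^2 ≡ 33^2 = 1089 ≡ 59 (mod 103)
91^16 = (91^8)^2 ≡ 59^2 = 3481 ≡ 82 (mod 103)
So s = 82; s⁻¹ ≡ 49 (mod 103).
m = c₂ · s⁻¹ mod 103 = 90 · 49 mod 103 = 84.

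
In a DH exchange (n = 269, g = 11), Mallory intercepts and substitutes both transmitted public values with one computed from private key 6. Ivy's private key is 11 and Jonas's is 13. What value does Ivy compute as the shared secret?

220

Ivy receives Mallory's public value M = 11^6 mod 269 instead of the honest one.
11^1 ≡ 11 (mod 269)
11^2 = (11^1)^2 ≡ 11^2 = 121 ≡ 121 (mod 269)
11^4 = (11^2)^2 ≡ 121^2 = 14641 ≡ 115 (mod 269)
11^6 = 11^4 · 11^2 ≡ 115 · 121 ≡ 196 (mod 269).
So M = 196. Ivy computes K = M^11 mod 269.
196^1 ≡ 196 (mod 269)
196^2 = (196^1)^2 ≡ 196^2 = 38416 ≡ 218 (mod 269)
196^4 = (196^2)^2 ≡ 218^2 = 47524 ≡ 180 (mod 269)
196^8 = (196^4)^2 ≡ 180^2 = 32400 ≡ 120 (mod 269)
196^11 = 196^8 · 196^2 · 196^1 ≡ 120 · 218 · 196 ≡ 220 (mod 269).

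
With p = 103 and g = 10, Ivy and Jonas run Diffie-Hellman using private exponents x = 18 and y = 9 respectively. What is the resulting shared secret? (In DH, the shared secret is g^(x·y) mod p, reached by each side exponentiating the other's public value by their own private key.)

Jonas sends B = g^y mod p = 10^9 mod 103.
10^1 ≡ 10 (mod 103)
10^2 = (10^1)^2 ≡ 10^2 = 100 ≡ 100 (mod 103)
10^4 = (10^2)^2 ≡ 100^2 = 10000 ≡ 9 (mod 103)
10^8 = (10^4)^2 ≡ 9^2 = 81 ≡ 81 (mod 103)
10^9 = 10^8 · 10^1 ≡ 81 · 10 ≡ 89 (mod 103).
So B = 89. Ivy then computes K = B^x mod p = 89^18 mod 103.
89^1 ≡ 89 (mod 103)
89^2 = (89^1)^2 ≡ 89^2 = 7921 ≡ 93 (mod 103)
89^4 = (89^2)^2 ≡ 93^2 = 8649 ≡ 100 (mod 103)
89^8 = (89^4)^2 ≡ 100^2 = 10000 ≡ 9 (mod 103)
89^16 = (89^8)^2 ≡ 9^2 = 81 ≡ 81 (mod 103)
89^18 = 89^16 · 89^2 ≡ 81 · 93 ≡ 14 (mod 103).

14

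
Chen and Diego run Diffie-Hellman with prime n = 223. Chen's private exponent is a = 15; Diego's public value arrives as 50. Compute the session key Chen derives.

112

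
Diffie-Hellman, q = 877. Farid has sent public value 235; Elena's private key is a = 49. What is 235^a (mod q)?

Shared key K = 235^49 mod 877.
235^1 ≡ 235 (mod 877)
235^2 = (235^1)^2 ≡ 235^2 = 55225 ≡ 851 (mod 877)
235^4 = (235^2)^2 ≡ 851^2 = 724201 ≡ 676 (mod 877)
235^8 = (235^4)^2 ≡ 676^2 = 456976 ≡ 59 (mod 877)
235^16 = (235^8)^2 ≡ 59^2 = 3481 ≡ 850 (mod 877)
235^32 = (235^16)^2 ≡ 850^2 = 722500 ≡ 729 (mod 877)
235^49 = 235^32 · 235^16 · 235^1 ≡ 729 · 850 · 235 ≡ 670 (mod 877).

670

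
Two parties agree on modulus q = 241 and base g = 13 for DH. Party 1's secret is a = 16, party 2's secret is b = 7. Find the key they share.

183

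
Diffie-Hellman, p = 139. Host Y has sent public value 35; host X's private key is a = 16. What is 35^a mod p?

Shared key K = 35^16 mod 139.
35^1 ≡ 35 (mod 139)
35^2 = (35^1)^2 ≡ 35^2 = 1225 ≡ 113 (mod 139)
35^4 = (35^2)^2 ≡ 113^2 = 12769 ≡ 120 (mod 139)
35^8 = (35^4)^2 ≡ 120^2 = 14400 ≡ 83 (mod 139)
35^16 = (35^8)^2 ≡ 83^2 = 6889 ≡ 78 (mod 139)

78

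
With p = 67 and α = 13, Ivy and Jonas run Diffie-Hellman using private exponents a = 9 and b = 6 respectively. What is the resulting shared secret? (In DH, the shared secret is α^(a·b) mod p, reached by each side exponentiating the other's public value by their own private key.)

59

Ivy sends A = α^a mod p = 13^9 mod 67.
13^1 ≡ 13 (mod 67)
13^2 = (13^1)^2 ≡ 13^2 = 169 ≡ 35 (mod 67)
13^4 = (13^2)^2 ≡ 35^2 = 1225 ≡ 19 (mod 67)
13^8 = (13^4)^2 ≡ 19^2 = 361 ≡ 26 (mod 67)
13^9 = 13^8 · 13^1 ≡ 26 · 13 ≡ 3 (mod 67).
So A = 3. Jonas then computes K = A^b mod p = 3^6 mod 67.
3^1 ≡ 3 (mod 67)
3^2 = (3^1)^2 ≡ 3^2 = 9 ≡ 9 (mod 67)
3^4 = (3^2)^2 ≡ 9^2 = 81 ≡ 14 (mod 67)
3^6 = 3^4 · 3^2 ≡ 14 · 9 ≡ 59 (mod 67).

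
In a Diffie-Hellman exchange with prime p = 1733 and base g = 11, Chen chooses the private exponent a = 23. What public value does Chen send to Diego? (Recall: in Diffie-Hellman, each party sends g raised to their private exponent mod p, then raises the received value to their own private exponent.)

1588

Public value = 11^23 mod 1733.
11^1 ≡ 11 (mod 1733)
11^2 = (11^1)^2 ≡ 11^2 = 121 ≡ 121 (mod 1733)
11^4 = (11^2)^2 ≡ 121^2 = 14641 ≡ 777 (mod 1733)
11^8 = (11^4)^2 ≡ 777^2 = 603729 ≡ 645 (mod 1733)
11^16 = (11^8)^2 ≡ 645^2 = 416025 ≡ 105 (mod 1733)
11^23 = 11^16 · 11^4 · 11^2 · 11^1 ≡ 105 · 777 · 121 · 11 ≡ 1588 (mod 1733).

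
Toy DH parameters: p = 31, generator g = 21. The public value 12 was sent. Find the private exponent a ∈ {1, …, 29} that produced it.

Try successive powers of 21 modulo 31:
21^1 ≡ 21
21^2 ≡ 7
21^3 ≡ 23
21^4 ≡ 18
21^5 ≡ 6
21^6 ≡ 2
21^7 ≡ 11
21^8 ≡ 14
21^9 ≡ 15
21^10 ≡ 5
21^11 ≡ 12
Found: a = 11.

11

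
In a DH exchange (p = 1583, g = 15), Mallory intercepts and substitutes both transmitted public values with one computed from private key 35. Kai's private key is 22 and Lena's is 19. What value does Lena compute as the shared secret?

969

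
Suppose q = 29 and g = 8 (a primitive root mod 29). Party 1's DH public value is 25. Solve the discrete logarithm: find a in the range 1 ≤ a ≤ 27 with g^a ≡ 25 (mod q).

Try successive powers of 8 modulo 29:
8^1 ≡ 8
8^2 ≡ 6
8^3 ≡ 19
8^4 ≡ 7
8^5 ≡ 27
8^6 ≡ 13
8^7 ≡ 17
8^8 ≡ 20
8^9 ≡ 15
8^10 ≡ 4
8^11 ≡ 3
8^12 ≡ 24
8^13 ≡ 18
8^14 ≡ 28
8^15 ≡ 21
8^16 ≡ 23
8^17 ≡ 10
8^18 ≡ 22
8^19 ≡ 2
8^20 ≡ 16
8^21 ≡ 12
8^22 ≡ 9
8^23 ≡ 14
8^24 ≡ 25
Found: a = 24.

24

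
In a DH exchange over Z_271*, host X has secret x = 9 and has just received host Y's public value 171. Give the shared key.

Shared key K = 171^9 mod 271.
171^1 ≡ 171 (mod 271)
171^2 = (171^1)^2 ≡ 171^2 = 29241 ≡ 244 (mod 271)
171^4 = (171^2)^2 ≡ 244^2 = 59536 ≡ 187 (mod 271)
171^8 = (171^4)^2 ≡ 187^2 = 34969 ≡ 10 (mod 271)
171^9 = 171^8 · 171^1 ≡ 10 · 171 ≡ 84 (mod 271).

84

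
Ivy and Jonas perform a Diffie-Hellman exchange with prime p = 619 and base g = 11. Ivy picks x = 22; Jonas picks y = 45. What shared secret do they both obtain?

506

Ivy sends A = g^x mod p = 11^22 mod 619.
11^1 ≡ 11 (mod 619)
11^2 = (11^1)^2 ≡ 11^2 = 121 ≡ 121 (mod 619)
11^4 = (11^2)^2 ≡ 121^2 = 14641 ≡ 404 (mod 619)
11^8 = (11^4)^2 ≡ 404^2 = 163216 ≡ 419 (mod 619)
11^16 = (11^8)^2 ≡ 419^2 = 175561 ≡ 384 (mod 619)
11^22 = 11^16 · 11^4 · 11^2 ≡ 384 · 404 · 121 ≡ 281 (mod 619).
So A = 281. Jonas then computes K = A^y mod p = 281^45 mod 619.
281^1 ≡ 281 (mod 619)
281^2 = (281^1)^2 ≡ 281^2 = 78961 ≡ 348 (mod 619)
281^4 = (281^2)^2 ≡ 348^2 = 121104 ≡ 399 (mod 619)
281^8 = (281^4)^2 ≡ 399^2 = 159201 ≡ 118 (mod 619)
281^16 = (281^8)^2 ≡ 118^2 = 13924 ≡ 306 (mod 619)
281^32 = (281^16)^2 ≡ 306^2 = 93636 ≡ 167 (mod 619)
281^45 = 281^32 · 281^8 · 281^4 · 281^1 ≡ 167 · 118 · 399 · 281 ≡ 506 (mod 619).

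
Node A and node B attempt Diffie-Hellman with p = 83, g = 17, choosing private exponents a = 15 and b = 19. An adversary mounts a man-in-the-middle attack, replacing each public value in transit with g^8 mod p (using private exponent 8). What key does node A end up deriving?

Node A receives an adversary's public value M = 17^8 mod 83 instead of the honest one.
17^1 ≡ 17 (mod 83)
17^2 = (17^1)^2 ≡ 17^2 = 289 ≡ 40 (mod 83)
17^4 = (17^2)^2 ≡ 40^2 = 1600 ≡ 23 (mod 83)
17^8 = (17^4)^2 ≡ 23^2 = 529 ≡ 31 (mod 83)
So M = 31. Node A computes K = M^15 mod 83.
31^1 ≡ 31 (mod 83)
31^2 = (31^1)^2 ≡ 31^2 = 961 ≡ 48 (mod 83)
31^4 = (31^2)^2 ≡ 48^2 = 2304 ≡ 63 (mod 83)
31^8 = (31^4)^2 ≡ 63^2 = 3969 ≡ 68 (mod 83)
31^15 = 31^8 · 31^4 · 31^2 · 31^1 ≡ 68 · 63 · 48 · 31 ≡ 26 (mod 83).

26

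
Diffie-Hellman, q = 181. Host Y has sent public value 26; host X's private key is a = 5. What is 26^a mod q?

174

Shared key K = 26^5 mod 181.
26^1 ≡ 26 (mod 181)
26^2 = (26^1)^2 ≡ 26^2 = 676 ≡ 133 (mod 181)
26^4 = (26^2)^2 ≡ 133^2 = 17689 ≡ 132 (mod 181)
26^5 = 26^4 · 26^1 ≡ 132 · 26 ≡ 174 (mod 181).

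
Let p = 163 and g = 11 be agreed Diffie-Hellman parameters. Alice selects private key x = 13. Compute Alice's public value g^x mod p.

19

Public value = 11^13 mod 163.
11^1 ≡ 11 (mod 163)
11^2 = (11^1)^2 ≡ 11^2 = 121 ≡ 121 (mod 163)
11^4 = (11^2)^2 ≡ 121^2 = 14641 ≡ 134 (mod 163)
11^8 = (11^4)^2 ≡ 134^2 = 17956 ≡ 26 (mod 163)
11^13 = 11^8 · 11^4 · 11^1 ≡ 26 · 134 · 11 ≡ 19 (mod 163).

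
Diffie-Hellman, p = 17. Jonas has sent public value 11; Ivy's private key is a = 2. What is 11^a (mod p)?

Shared key K = 11^2 mod 17.
11^1 ≡ 11 (mod 17)
11^2 = (11^1)^2 ≡ 11^2 = 121 ≡ 2 (mod 17)

2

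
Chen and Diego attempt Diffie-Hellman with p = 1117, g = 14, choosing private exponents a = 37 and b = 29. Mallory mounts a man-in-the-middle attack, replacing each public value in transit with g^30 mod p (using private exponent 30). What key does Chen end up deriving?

111

Chen receives Mallory's public value M = 14^30 mod 1117 instead of the honest one.
14^1 ≡ 14 (mod 1117)
14^2 = (14^1)^2 ≡ 14^2 = 196 ≡ 196 (mod 1117)
14^4 = (14^2)^2 ≡ 196^2 = 38416 ≡ 438 (mod 1117)
14^8 = (14^4)^2 ≡ 438^2 = 191844 ≡ 837 (mod 1117)
14^16 = (14^8)^2 ≡ 837^2 = 700569 ≡ 210 (mod 1117)
14^30 = 14^16 · 14^8 · 14^4 · 14^2 ≡ 210 · 837 · 438 · 196 ≡ 225 (mod 1117).
So M = 225. Chen computes K = M^37 mod 1117.
225^1 ≡ 225 (mod 1117)
225^2 = (225^1)^2 ≡ 225^2 = 50625 ≡ 360 (mod 1117)
225^4 = (225^2)^2 ≡ 360^2 = 129600 ≡ 28 (mod 1117)
225^8 = (225^4)^2 ≡ 28^2 = 784 ≡ 784 (mod 1117)
225^16 = (225^8)^2 ≡ 784^2 = 614656 ≡ 306 (mod 1117)
225^32 = (225^16)^2 ≡ 306^2 = 93636 ≡ 925 (mod 1117)
225^37 = 225^32 · 225^4 · 225^1 ≡ 925 · 28 · 225 ≡ 111 (mod 1117).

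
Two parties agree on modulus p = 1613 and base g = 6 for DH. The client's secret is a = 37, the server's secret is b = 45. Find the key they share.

The client sends A = g^a mod p = 6^37 mod 1613.
6^1 ≡ 6 (mod 1613)
6^2 = (6^1)^2 ≡ 6^2 = 36 ≡ 36 (mod 1613)
6^4 = (6^2)^2 ≡ 36^2 = 1296 ≡ 1296 (mod 1613)
6^8 = (6^4)^2 ≡ 1296^2 = 1679616 ≡ 483 (mod 1613)
6^16 = (6^8)^2 ≡ 483^2 = 233289 ≡ 1017 (mod 1613)
6^32 = (6^16)^2 ≡ 1017^2 = 1034289 ≡ 356 (mod 1613)
6^37 = 6^32 · 6^4 · 6^1 ≡ 356 · 1296 · 6 ≡ 348 (mod 1613).
So A = 348. The server then computes K = A^b mod p = 348^45 mod 1613.
348^1 ≡ 348 (mod 1613)
348^2 = (348^1)^2 ≡ 348^2 = 121104 ≡ 129 (mod 1613)
348^4 = (348^2)^2 ≡ 129^2 = 16641 ≡ 511 (mod 1613)
348^8 = (348^4)^2 ≡ 511^2 = 261121 ≡ 1428 (mod 1613)
348^16 = (348^8)^2 ≡ 1428^2 = 2039184 ≡ 352 (mod 1613)
348^32 = (348^16)^2 ≡ 352^2 = 123904 ≡ 1316 (mod 1613)
348^45 = 348^32 · 348^8 · 348^4 · 348^1 ≡ 1316 · 1428 · 511 · 348 ≡ 669 (mod 1613).

669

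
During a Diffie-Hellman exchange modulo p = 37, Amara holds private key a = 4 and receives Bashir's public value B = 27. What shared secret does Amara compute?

Shared key K = 27^4 mod 37.
27^1 ≡ 27 (mod 37)
27^2 = (27^1)^2 ≡ 27^2 = 729 ≡ 26 (mod 37)
27^4 = (27^2)^2 ≡ 26^2 = 676 ≡ 10 (mod 37)

10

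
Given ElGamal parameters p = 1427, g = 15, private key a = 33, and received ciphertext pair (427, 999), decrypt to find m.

Shared mask s = c₁^a mod p = 427^33 mod 1427.
427^1 ≡ 427 (mod 1427)
427^2 = (427^1)^2 ≡ 427^2 = 182329 ≡ 1100 (mod 1427)
427^4 = (427^2)^2 ≡ 1100^2 = 1210000 ≡ 1331 (mod 1427)
427^8 = (427^4)^2 ≡ 1331^2 = 1771561 ≡ 654 (mod 1427)
427^16 = (427^8)^2 ≡ 654^2 = 427716 ≡ 1043 (mod 1427)
427^32 = (427^16)^2 ≡ 1043^2 = 1087849 ≡ 475 (mod 1427)
427^33 = 427^32 · 427^1 ≡ 475 · 427 ≡ 191 (mod 1427).
So s = 191; s⁻¹ ≡ 650 (mod 1427).
m = c₂ · s⁻¹ mod 1427 = 999 · 650 mod 1427 = 65.

65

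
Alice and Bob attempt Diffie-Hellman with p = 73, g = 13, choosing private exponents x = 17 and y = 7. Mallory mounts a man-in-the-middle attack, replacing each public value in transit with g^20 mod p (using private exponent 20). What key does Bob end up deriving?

Bob receives Mallory's public value M = 13^20 mod 73 instead of the honest one.
13^1 ≡ 13 (mod 73)
13^2 = (13^1)^2 ≡ 13^2 = 169 ≡ 23 (mod 73)
13^4 = (13^2)^2 ≡ 23^2 = 529 ≡ 18 (mod 73)
13^8 = (13^4)^2 ≡ 18^2 = 324 ≡ 32 (mod 73)
13^16 = (13^8)^2 ≡ 32^2 = 1024 ≡ 2 (mod 73)
13^20 = 13^16 · 13^4 ≡ 2 · 18 ≡ 36 (mod 73).
So M = 36. Bob computes K = M^7 mod 73.
36^1 ≡ 36 (mod 73)
36^2 = (36^1)^2 ≡ 36^2 = 1296 ≡ 55 (mod 73)
36^4 = (36^2)^2 ≡ 55^2 = 3025 ≡ 32 (mod 73)
36^7 = 36^4 · 36^2 · 36^1 ≡ 32 · 55 · 36 ≡ 69 (mod 73).

69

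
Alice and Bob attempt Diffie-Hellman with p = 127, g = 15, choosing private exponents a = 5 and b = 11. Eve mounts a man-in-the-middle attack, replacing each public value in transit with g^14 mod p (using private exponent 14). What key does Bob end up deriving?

Bob receives Eve's public value M = 15^14 mod 127 instead of the honest one.
15^1 ≡ 15 (mod 127)
15^2 = (15^1)^2 ≡ 15^2 = 225 ≡ 98 (mod 127)
15^4 = (15^2)^2 ≡ 98^2 = 9604 ≡ 79 (mod 127)
15^8 = (15^4)^2 ≡ 79^2 = 6241 ≡ 18 (mod 127)
15^14 = 15^8 · 15^4 · 15^2 ≡ 18 · 79 · 98 ≡ 37 (mod 127).
So M = 37. Bob computes K = M^11 mod 127.
37^1 ≡ 37 (mod 127)
37^2 = (37^1)^2 ≡ 37^2 = 1369 ≡ 99 (mod 127)
37^4 = (37^2)^2 ≡ 99^2 = 9801 ≡ 22 (mod 127)
37^8 = (37^4)^2 ≡ 22^2 = 484 ≡ 103 (mod 127)
37^11 = 37^8 · 37^2 · 37^1 ≡ 103 · 99 · 37 ≡ 99 (mod 127).

99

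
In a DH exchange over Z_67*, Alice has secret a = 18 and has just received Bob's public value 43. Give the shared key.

25

Shared key K = 43^18 mod 67.
43^1 ≡ 43 (mod 67)
43^2 = (43^1)^2 ≡ 43^2 = 1849 ≡ 40 (mod 67)
43^4 = (43^2)^2 ≡ 40^2 = 1600 ≡ 59 (mod 67)
43^8 = (43^4)^2 ≡ 59^2 = 3481 ≡ 64 (mod 67)
43^16 = (43^8)^2 ≡ 64^2 = 4096 ≡ 9 (mod 67)
43^18 = 43^16 · 43^2 ≡ 9 · 40 ≡ 25 (mod 67).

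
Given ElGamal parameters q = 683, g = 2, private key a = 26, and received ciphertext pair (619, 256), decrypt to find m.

Shared mask s = c₁^a mod q = 619^26 mod 683.
619^1 ≡ 619 (mod 683)
619^2 = (619^1)^2 ≡ 619^2 = 383161 ≡ 681 (mod 683)
619^4 = (619^2)^2 ≡ 681^2 = 463761 ≡ 4 (mod 683)
619^8 = (619^4)^2 ≡ 4^2 = 16 ≡ 16 (mod 683)
619^16 = (619^8)^2 ≡ 16^2 = 256 ≡ 256 (mod 683)
619^26 = 619^16 · 619^8 · 619^2 ≡ 256 · 16 · 681 ≡ 4 (mod 683).
So s = 4; s⁻¹ ≡ 171 (mod 683).
m = c₂ · s⁻¹ mod 683 = 256 · 171 mod 683 = 64.

64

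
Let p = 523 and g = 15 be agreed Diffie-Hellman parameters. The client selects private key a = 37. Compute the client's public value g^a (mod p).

Public value = 15^37 (mod 523).
15^1 ≡ 15 (mod 523)
15^2 = (15^1)^2 ≡ 15^2 = 225 ≡ 225 (mod 523)
15^4 = (15^2)^2 ≡ 225^2 = 50625 ≡ 417 (mod 523)
15^8 = (15^4)^2 ≡ 417^2 = 173889 ≡ 253 (mod 523)
15^16 = (15^8)^2 ≡ 253^2 = 64009 ≡ 203 (mod 523)
15^32 = (15^16)^2 ≡ 203^2 = 41209 ≡ 415 (mod 523)
15^37 = 15^32 · 15^4 · 15^1 ≡ 415 · 417 · 15 ≡ 176 (mod 523).

176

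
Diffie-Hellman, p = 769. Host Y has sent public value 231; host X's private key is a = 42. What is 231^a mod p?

465

Shared key K = 231^42 mod 769.
231^1 ≡ 231 (mod 769)
231^2 = (231^1)^2 ≡ 231^2 = 53361 ≡ 300 (mod 769)
231^4 = (231^2)^2 ≡ 300^2 = 90000 ≡ 27 (mod 769)
231^8 = (231^4)^2 ≡ 27^2 = 729 ≡ 729 (mod 769)
231^16 = (231^8)^2 ≡ 729^2 = 531441 ≡ 62 (mod 769)
231^32 = (231^16)^2 ≡ 62^2 = 3844 ≡ 768 (mod 769)
231^42 = 231^32 · 231^8 · 231^2 ≡ 768 · 729 · 300 ≡ 465 (mod 769).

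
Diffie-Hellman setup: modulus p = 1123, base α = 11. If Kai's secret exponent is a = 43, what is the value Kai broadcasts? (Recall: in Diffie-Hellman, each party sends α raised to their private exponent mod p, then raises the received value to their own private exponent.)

Public value = 11^43 mod 1123.
11^1 ≡ 11 (mod 1123)
11^2 = (11^1)^2 ≡ 11^2 = 121 ≡ 121 (mod 1123)
11^4 = (11^2)^2 ≡ 121^2 = 14641 ≡ 42 (mod 1123)
11^8 = (11^4)^2 ≡ 42^2 = 1764 ≡ 641 (mod 1123)
11^16 = (11^8)^2 ≡ 641^2 = 410881 ≡ 986 (mod 1123)
11^32 = (11^16)^2 ≡ 986^2 = 972196 ≡ 801 (mod 1123)
11^43 = 11^32 · 11^8 · 11^2 · 11^1 ≡ 801 · 641 · 121 · 11 ≡ 674 (mod 1123).

674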